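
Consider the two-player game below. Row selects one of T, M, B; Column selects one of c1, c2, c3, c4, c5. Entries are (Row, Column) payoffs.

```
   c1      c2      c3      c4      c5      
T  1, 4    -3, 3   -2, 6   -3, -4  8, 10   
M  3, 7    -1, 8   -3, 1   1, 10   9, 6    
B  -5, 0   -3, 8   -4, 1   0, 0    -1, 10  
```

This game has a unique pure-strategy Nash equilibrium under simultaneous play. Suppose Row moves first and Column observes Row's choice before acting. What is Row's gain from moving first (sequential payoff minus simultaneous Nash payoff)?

7

Backward induction with Row moving first.
- T: Column compares 4, 3, 6, -4, 10 and picks c5; Row would get 8.
- M: Column compares 7, 8, 1, 10, 6 and picks c4; Row would get 1.
- B: Column compares 0, 8, 1, 0, 10 and picks c5; Row would get -1.
Maximizing over 8, 1, -1, Row chooses T. Subgame-perfect outcome: (T, c5) with payoffs (8, 10).
Under simultaneous play:
Row's best replies: c1→M; c2→M; c3→T; c4→M; c5→M.
Column's best replies: T→c5; M→c4; B→c5.
The unique mutual best reply is (M, c4), giving (1, 10).
Row's commitment gain: 8 − 1 = 7.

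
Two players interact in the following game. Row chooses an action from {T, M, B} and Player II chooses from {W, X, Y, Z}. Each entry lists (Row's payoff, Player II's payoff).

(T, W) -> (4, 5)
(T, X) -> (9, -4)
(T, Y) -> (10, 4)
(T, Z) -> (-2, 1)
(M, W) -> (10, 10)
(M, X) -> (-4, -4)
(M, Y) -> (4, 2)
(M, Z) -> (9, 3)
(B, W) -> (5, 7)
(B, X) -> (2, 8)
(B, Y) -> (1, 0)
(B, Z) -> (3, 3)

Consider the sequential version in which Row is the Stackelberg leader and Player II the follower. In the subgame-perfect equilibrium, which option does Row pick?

Player II best-responds to each possible Row move:
- T: BR = W, leader payoff 4.
- M: BR = W, leader payoff 10.
- B: BR = X, leader payoff 2.
Maximizing over 4, 10, 2, Row chooses M. Subgame-perfect outcome: (M, W) with payoffs (10, 10).

M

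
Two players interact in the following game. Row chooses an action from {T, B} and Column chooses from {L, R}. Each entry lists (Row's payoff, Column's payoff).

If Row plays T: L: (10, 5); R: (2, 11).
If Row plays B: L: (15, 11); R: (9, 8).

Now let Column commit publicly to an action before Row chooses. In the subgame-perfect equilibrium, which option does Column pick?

L

Row best-responds to each possible Column move:
- L → Row plays B (best of 10, 15); Column gets 11.
- R → Row plays B (best of 2, 9); Column gets 8.
Among 11, 8, the best is 11 at L. Subgame-perfect outcome: (B, L) with payoffs (15, 11).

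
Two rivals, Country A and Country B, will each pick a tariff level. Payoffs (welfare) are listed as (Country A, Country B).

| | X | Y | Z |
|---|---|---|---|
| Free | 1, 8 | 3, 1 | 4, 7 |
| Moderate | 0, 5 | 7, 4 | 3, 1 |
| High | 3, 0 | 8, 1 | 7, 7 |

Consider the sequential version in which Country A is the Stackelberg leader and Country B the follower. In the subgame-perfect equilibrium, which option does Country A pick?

Solve by backward induction (Country A leads).
- Free: Country B compares 8, 1, 7 and picks X; Country A would get 1.
- Moderate: Country B compares 5, 4, 1 and picks X; Country A would get 0.
- High: Country B compares 0, 1, 7 and picks Z; Country A would get 7.
Among 1, 0, 7, the best is 7 at High. Subgame-perfect outcome: (High, Z) with payoffs (7, 7).

High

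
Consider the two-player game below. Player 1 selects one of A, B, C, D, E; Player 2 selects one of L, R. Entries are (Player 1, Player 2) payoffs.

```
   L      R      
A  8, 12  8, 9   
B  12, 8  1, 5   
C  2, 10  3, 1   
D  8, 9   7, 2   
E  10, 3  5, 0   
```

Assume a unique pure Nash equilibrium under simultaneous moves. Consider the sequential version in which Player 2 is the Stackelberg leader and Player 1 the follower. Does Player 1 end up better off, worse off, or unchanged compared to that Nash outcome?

worse off

Solve by backward induction (Player 2 leads).
- L: BR = B, leader payoff 8.
- R: BR = A, leader payoff 9.
Maximizing over 8, 9, Player 2 chooses R. Subgame-perfect outcome: (A, R) with payoffs (8, 9).
Now find the simultaneous Nash equilibrium.
Player 1's best replies: L→B; R→A.
Player 2's best replies: A→L; B→L; C→L; D→L; E→L.
Only (B, L) has each player best-responding; Nash payoffs (12, 8).
Player 1 earns 8 sequentially versus 12 at the Nash outcome: worse off.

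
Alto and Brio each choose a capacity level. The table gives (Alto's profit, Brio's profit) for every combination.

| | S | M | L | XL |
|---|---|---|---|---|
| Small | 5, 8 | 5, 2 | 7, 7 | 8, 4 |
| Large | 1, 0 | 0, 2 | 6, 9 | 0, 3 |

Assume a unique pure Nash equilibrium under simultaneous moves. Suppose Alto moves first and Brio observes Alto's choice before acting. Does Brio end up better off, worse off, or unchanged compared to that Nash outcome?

better off

Brio best-responds to each possible Alto move:
- Small: Brio compares 8, 2, 7, 4 and picks S; Alto would get 5.
- Large: Brio compares 0, 2, 9, 3 and picks L; Alto would get 6.
Among 5, 6, the best is 6 at Large. Subgame-perfect outcome: (Large, L) with payoffs (6, 9).
Now find the simultaneous Nash equilibrium.
Alto's best replies: S→Small; M→Small; L→Small; XL→Small.
Brio's best replies: Small→S; Large→L.
Only (Small, S) has each player best-responding; Nash payoffs (5, 8).
Brio earns 9 sequentially versus 8 at the Nash outcome: better off.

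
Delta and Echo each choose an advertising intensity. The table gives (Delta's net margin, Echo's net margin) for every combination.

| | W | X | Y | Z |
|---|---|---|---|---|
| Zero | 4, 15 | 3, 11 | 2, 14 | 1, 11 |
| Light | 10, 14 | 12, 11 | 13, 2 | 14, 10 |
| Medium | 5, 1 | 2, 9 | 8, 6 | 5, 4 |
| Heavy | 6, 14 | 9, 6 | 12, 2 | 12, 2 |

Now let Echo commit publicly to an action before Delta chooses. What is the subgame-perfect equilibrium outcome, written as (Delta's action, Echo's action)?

(Light, W)

Solve by backward induction (Echo leads).
- W: Delta compares 4, 10, 5, 6 and picks Light; Echo would get 14.
- X: Delta compares 3, 12, 2, 9 and picks Light; Echo would get 11.
- Y: Delta compares 2, 13, 8, 12 and picks Light; Echo would get 2.
- Z: Delta compares 1, 14, 5, 12 and picks Light; Echo would get 10.
Maximizing over 14, 11, 2, 10, Echo chooses W. Subgame-perfect outcome: (Light, W) with payoffs (10, 14).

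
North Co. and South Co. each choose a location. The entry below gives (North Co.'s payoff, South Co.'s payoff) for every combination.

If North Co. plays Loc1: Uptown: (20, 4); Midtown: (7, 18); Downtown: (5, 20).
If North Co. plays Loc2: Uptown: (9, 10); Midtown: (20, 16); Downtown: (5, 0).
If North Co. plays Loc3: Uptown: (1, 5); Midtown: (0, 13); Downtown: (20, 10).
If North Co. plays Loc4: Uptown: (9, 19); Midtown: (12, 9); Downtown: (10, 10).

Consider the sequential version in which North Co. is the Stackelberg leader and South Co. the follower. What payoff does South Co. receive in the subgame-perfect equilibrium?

16

Solve by backward induction (North Co. leads).
- Loc1 → South Co. plays Downtown (best of 4, 18, 20); North Co. gets 5.
- Loc2 → South Co. plays Midtown (best of 10, 16, 0); North Co. gets 20.
- Loc3 → South Co. plays Midtown (best of 5, 13, 10); North Co. gets 0.
- Loc4 → South Co. plays Uptown (best of 19, 9, 10); North Co. gets 9.
Among 5, 20, 0, 9, the best is 20 at Loc2. Subgame-perfect outcome: (Loc2, Midtown) with payoffs (20, 16).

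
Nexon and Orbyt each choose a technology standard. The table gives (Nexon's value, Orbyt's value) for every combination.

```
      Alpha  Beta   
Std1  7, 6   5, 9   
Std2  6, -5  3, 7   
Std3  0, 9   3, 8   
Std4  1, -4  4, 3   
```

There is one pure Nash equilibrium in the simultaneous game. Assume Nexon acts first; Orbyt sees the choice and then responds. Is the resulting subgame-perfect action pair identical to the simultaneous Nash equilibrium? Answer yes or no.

yes

Orbyt best-responds to each possible Nexon move:
- Std1: Orbyt compares 6, 9 and picks Beta; Nexon would get 5.
- Std2: Orbyt compares -5, 7 and picks Beta; Nexon would get 3.
- Std3: Orbyt compares 9, 8 and picks Alpha; Nexon would get 0.
- Std4: Orbyt compares -4, 3 and picks Beta; Nexon would get 4.
Nexon's induced payoffs are 5, 3, 0, 4, so Nexon commits to Std1. Subgame-perfect outcome: (Std1, Beta) with payoffs (5, 9).
Under simultaneous play:
Nexon's best replies: Alpha→Std1; Beta→Std1.
Orbyt's best replies: Std1→Beta; Std2→Beta; Std3→Alpha; Std4→Beta.
Only (Std1, Beta) has each player best-responding; Nash payoffs (5, 9).
Sequential outcome (Std1, Beta) coincides with the Nash profile (Std1, Beta).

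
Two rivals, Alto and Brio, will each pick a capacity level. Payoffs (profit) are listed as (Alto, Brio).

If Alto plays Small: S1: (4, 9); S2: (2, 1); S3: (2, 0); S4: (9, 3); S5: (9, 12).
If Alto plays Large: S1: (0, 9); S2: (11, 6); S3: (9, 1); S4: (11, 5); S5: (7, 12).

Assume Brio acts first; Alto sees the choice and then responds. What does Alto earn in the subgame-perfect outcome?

9

Backward induction with Brio moving first.
- S1 → Alto plays Small (best of 4, 0); Brio gets 9.
- S2 → Alto plays Large (best of 2, 11); Brio gets 6.
- S3 → Alto plays Large (best of 2, 9); Brio gets 1.
- S4 → Alto plays Large (best of 9, 11); Brio gets 5.
- S5 → Alto plays Small (best of 9, 7); Brio gets 12.
Maximizing over 9, 6, 1, 5, 12, Brio chooses S5. Subgame-perfect outcome: (Small, S5) with payoffs (9, 12).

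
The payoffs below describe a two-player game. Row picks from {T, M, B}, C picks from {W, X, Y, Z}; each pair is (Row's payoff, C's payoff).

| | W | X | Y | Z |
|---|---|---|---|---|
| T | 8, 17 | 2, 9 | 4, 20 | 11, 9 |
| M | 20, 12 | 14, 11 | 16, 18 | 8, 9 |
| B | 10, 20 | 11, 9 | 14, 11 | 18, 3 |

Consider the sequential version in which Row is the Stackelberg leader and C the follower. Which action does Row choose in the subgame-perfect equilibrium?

C best-responds to each possible Row move:
- T: BR = Y, leader payoff 4.
- M: BR = Y, leader payoff 16.
- B: BR = W, leader payoff 10.
Row's induced payoffs are 4, 16, 10, so Row commits to M. Subgame-perfect outcome: (M, Y) with payoffs (16, 18).

M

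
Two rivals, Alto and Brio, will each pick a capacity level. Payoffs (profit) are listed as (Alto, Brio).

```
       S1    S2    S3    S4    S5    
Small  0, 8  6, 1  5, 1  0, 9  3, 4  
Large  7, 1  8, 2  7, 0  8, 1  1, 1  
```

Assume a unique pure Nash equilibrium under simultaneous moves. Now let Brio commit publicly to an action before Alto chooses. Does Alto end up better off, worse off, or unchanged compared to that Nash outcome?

worse off

Backward induction with Brio moving first.
- S1: Alto compares 0, 7 and picks Large; Brio would get 1.
- S2: Alto compares 6, 8 and picks Large; Brio would get 2.
- S3: Alto compares 5, 7 and picks Large; Brio would get 0.
- S4: Alto compares 0, 8 and picks Large; Brio would get 1.
- S5: Alto compares 3, 1 and picks Small; Brio would get 4.
Maximizing over 1, 2, 0, 1, 4, Brio chooses S5. Subgame-perfect outcome: (Small, S5) with payoffs (3, 4).
For the simultaneous game, intersect best replies.
Alto's best replies: S1→Large; S2→Large; S3→Large; S4→Large; S5→Small.
Brio's best replies: Small→S4; Large→S2.
The unique mutual best reply is (Large, S2), giving (8, 2).
Alto earns 3 sequentially versus 8 at the Nash outcome: worse off.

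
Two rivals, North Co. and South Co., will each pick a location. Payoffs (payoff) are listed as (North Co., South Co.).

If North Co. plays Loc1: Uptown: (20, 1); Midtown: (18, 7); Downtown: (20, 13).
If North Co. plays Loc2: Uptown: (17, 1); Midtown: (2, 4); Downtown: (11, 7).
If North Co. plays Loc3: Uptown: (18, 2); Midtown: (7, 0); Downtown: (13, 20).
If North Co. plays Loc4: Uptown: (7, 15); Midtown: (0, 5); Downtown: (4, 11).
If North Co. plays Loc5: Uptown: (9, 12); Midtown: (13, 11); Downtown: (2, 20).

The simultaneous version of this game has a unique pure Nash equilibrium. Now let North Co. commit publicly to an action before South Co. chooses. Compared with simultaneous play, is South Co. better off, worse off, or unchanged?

South Co. best-responds to each possible North Co. move:
- Loc1 → South Co. plays Downtown (best of 1, 7, 13); North Co. gets 20.
- Loc2 → South Co. plays Downtown (best of 1, 4, 7); North Co. gets 11.
- Loc3 → South Co. plays Downtown (best of 2, 0, 20); North Co. gets 13.
- Loc4 → South Co. plays Uptown (best of 15, 5, 11); North Co. gets 7.
- Loc5 → South Co. plays Downtown (best of 12, 11, 20); North Co. gets 2.
North Co.'s induced payoffs are 20, 11, 13, 7, 2, so North Co. commits to Loc1. Subgame-perfect outcome: (Loc1, Downtown) with payoffs (20, 13).
For the simultaneous game, intersect best replies.
North Co.'s best replies: Uptown→Loc1; Midtown→Loc1; Downtown→Loc1.
South Co.'s best replies: Loc1→Downtown; Loc2→Downtown; Loc3→Downtown; Loc4→Uptown; Loc5→Downtown.
Only (Loc1, Downtown) has each player best-responding; Nash payoffs (20, 13).
South Co. earns 13 sequentially versus 13 at the Nash outcome: unchanged.

unchanged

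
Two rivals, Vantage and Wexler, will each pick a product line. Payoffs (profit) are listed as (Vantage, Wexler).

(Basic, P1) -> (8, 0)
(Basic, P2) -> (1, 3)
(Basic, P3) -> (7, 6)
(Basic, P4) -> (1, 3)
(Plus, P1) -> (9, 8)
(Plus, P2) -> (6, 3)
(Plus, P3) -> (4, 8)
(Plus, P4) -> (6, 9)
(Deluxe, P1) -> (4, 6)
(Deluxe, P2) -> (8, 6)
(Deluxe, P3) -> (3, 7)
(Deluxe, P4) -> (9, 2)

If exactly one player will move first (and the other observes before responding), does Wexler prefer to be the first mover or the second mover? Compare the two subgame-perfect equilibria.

If Vantage leads: Wexler's best replies are Basic→P3, Plus→P4, Deluxe→P3; Vantage's induced payoffs 7, 6, 3; outcome (Basic, P3), payoffs (7, 6).
If Wexler leads: Vantage's best replies are P1→Plus, P2→Deluxe, P3→Basic, P4→Deluxe; Wexler's induced payoffs 8, 6, 6, 2; outcome (Plus, P1), payoffs (9, 8).
Wexler gets 8 moving first and 6 moving second, so Wexler prefers to move first.

first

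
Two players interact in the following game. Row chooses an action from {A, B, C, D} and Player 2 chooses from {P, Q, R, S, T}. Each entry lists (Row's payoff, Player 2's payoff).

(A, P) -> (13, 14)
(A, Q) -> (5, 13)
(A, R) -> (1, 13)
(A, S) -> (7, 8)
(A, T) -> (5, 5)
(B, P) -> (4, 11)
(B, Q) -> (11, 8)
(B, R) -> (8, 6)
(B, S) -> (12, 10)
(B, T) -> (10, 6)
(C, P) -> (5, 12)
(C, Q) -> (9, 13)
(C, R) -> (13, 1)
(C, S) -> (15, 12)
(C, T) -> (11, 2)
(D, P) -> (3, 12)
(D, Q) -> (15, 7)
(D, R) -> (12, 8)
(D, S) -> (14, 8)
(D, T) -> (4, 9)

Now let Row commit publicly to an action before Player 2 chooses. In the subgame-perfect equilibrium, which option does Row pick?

A

Work backward from Player 2's decision.
- A: Player 2 compares 14, 13, 13, 8, 5 and picks P; Row would get 13.
- B: Player 2 compares 11, 8, 6, 10, 6 and picks P; Row would get 4.
- C: Player 2 compares 12, 13, 1, 12, 2 and picks Q; Row would get 9.
- D: Player 2 compares 12, 7, 8, 8, 9 and picks P; Row would get 3.
Among 13, 4, 9, 3, the best is 13 at A. Subgame-perfect outcome: (A, P) with payoffs (13, 14).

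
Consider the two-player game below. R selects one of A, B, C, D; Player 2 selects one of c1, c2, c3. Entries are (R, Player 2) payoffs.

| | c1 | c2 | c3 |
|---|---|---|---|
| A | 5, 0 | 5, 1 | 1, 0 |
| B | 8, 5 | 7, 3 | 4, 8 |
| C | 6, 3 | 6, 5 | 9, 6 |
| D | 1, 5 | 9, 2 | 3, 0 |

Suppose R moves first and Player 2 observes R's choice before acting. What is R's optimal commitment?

C

Player 2 best-responds to each possible R move:
- A: Player 2 compares 0, 1, 0 and picks c2; R would get 5.
- B: Player 2 compares 5, 3, 8 and picks c3; R would get 4.
- C: Player 2 compares 3, 5, 6 and picks c3; R would get 9.
- D: Player 2 compares 5, 2, 0 and picks c1; R would get 1.
Maximizing over 5, 4, 9, 1, R chooses C. Subgame-perfect outcome: (C, c3) with payoffs (9, 6).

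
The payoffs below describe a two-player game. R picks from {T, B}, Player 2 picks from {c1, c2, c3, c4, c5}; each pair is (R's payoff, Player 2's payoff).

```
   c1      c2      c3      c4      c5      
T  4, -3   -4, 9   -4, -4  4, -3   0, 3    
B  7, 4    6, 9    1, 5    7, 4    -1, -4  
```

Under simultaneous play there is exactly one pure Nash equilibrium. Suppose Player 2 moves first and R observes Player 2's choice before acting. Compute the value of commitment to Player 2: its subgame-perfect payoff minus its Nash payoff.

Solve by backward induction (Player 2 leads).
- c1: R compares 4, 7 and picks B; Player 2 would get 4.
- c2: R compares -4, 6 and picks B; Player 2 would get 9.
- c3: R compares -4, 1 and picks B; Player 2 would get 5.
- c4: R compares 4, 7 and picks B; Player 2 would get 4.
- c5: R compares 0, -1 and picks T; Player 2 would get 3.
Player 2's induced payoffs are 4, 9, 5, 4, 3, so Player 2 commits to c2. Subgame-perfect outcome: (B, c2) with payoffs (6, 9).
For the simultaneous game, intersect best replies.
R's best replies: c1→B; c2→B; c3→B; c4→B; c5→T.
Player 2's best replies: T→c2; B→c2.
The unique mutual best reply is (B, c2), giving (6, 9).
Player 2's commitment gain: 9 − 9 = 0.

0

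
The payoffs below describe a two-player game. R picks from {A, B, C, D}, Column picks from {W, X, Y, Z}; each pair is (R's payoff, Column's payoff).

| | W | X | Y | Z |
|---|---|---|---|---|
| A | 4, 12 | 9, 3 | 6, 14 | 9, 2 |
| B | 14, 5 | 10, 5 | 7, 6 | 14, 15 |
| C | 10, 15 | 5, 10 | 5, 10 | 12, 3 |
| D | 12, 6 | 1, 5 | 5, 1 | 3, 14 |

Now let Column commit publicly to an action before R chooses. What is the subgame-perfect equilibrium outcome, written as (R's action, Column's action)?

(B, Z)

Backward induction with Column moving first.
- W → R plays B (best of 4, 14, 10, 12); Column gets 5.
- X → R plays B (best of 9, 10, 5, 1); Column gets 5.
- Y → R plays B (best of 6, 7, 5, 5); Column gets 6.
- Z → R plays B (best of 9, 14, 12, 3); Column gets 15.
Among 5, 5, 6, 15, the best is 15 at Z. Subgame-perfect outcome: (B, Z) with payoffs (14, 15).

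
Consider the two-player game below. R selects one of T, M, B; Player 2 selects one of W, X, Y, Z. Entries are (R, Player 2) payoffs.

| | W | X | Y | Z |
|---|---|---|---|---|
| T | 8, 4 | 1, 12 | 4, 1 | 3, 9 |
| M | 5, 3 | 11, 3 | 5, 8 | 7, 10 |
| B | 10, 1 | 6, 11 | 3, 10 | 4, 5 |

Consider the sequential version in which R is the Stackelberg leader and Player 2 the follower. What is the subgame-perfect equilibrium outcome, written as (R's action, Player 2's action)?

(M, Z)

Player 2 best-responds to each possible R move:
- T: BR = X, leader payoff 1.
- M: BR = Z, leader payoff 7.
- B: BR = X, leader payoff 6.
Maximizing over 1, 7, 6, R chooses M. Subgame-perfect outcome: (M, Z) with payoffs (7, 10).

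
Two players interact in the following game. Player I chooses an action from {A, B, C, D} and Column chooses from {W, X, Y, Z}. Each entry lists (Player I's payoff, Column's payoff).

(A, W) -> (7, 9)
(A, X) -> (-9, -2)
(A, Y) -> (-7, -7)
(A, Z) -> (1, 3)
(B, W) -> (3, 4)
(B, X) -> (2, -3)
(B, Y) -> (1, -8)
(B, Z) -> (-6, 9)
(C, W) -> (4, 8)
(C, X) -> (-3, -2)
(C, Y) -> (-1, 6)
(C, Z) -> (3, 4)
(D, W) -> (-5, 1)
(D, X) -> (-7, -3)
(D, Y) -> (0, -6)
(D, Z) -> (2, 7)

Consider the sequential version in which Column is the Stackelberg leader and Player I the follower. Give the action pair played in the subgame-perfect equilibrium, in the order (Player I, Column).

Player I best-responds to each possible Column move:
- W: Player I compares 7, 3, 4, -5 and picks A; Column would get 9.
- X: Player I compares -9, 2, -3, -7 and picks B; Column would get -3.
- Y: Player I compares -7, 1, -1, 0 and picks B; Column would get -8.
- Z: Player I compares 1, -6, 3, 2 and picks C; Column would get 4.
Maximizing over 9, -3, -8, 4, Column chooses W. Subgame-perfect outcome: (A, W) with payoffs (7, 9).

(A, W)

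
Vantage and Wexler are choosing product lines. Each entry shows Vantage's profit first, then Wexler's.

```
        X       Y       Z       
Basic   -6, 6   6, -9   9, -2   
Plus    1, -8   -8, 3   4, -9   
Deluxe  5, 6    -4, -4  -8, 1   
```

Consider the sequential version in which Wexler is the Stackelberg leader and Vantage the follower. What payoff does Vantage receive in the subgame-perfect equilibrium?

Work backward from Vantage's decision.
- X: Vantage compares -6, 1, 5 and picks Deluxe; Wexler would get 6.
- Y: Vantage compares 6, -8, -4 and picks Basic; Wexler would get -9.
- Z: Vantage compares 9, 4, -8 and picks Basic; Wexler would get -2.
Wexler's induced payoffs are 6, -9, -2, so Wexler commits to X. Subgame-perfect outcome: (Deluxe, X) with payoffs (5, 6).

5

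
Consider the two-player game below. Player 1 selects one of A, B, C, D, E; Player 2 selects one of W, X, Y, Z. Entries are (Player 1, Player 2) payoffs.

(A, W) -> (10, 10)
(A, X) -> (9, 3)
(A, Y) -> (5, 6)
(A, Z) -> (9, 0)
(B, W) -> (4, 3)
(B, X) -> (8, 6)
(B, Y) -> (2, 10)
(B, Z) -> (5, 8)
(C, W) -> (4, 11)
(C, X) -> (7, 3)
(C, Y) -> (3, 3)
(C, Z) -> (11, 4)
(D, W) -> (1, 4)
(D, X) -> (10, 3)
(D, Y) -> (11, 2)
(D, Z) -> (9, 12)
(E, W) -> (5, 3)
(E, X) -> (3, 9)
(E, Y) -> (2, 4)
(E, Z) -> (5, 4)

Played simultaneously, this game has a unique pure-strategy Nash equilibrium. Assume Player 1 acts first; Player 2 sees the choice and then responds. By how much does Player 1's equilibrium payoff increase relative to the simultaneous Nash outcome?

0

Work backward from Player 2's decision.
- A: BR = W, leader payoff 10.
- B: BR = Y, leader payoff 2.
- C: BR = W, leader payoff 4.
- D: BR = Z, leader payoff 9.
- E: BR = X, leader payoff 3.
Among 10, 2, 4, 9, 3, the best is 10 at A. Subgame-perfect outcome: (A, W) with payoffs (10, 10).
For the simultaneous game, intersect best replies.
Player 1's best replies: W→A; X→D; Y→D; Z→C.
Player 2's best replies: A→W; B→Y; C→W; D→Z; E→X.
The unique mutual best reply is (A, W), giving (10, 10).
Player 1's commitment gain: 10 − 10 = 0.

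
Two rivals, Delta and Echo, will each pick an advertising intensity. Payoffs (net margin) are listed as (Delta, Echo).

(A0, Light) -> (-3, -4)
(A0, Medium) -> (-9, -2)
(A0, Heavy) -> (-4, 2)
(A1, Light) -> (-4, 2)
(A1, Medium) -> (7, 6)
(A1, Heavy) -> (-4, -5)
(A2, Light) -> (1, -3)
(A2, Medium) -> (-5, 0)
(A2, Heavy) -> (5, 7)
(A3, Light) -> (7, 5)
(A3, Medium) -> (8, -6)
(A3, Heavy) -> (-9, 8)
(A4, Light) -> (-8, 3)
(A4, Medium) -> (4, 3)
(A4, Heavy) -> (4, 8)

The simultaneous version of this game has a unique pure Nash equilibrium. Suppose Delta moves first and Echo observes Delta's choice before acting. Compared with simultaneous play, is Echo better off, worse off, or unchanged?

worse off

Solve by backward induction (Delta leads).
- A0 → Echo plays Heavy (best of -4, -2, 2); Delta gets -4.
- A1 → Echo plays Medium (best of 2, 6, -5); Delta gets 7.
- A2 → Echo plays Heavy (best of -3, 0, 7); Delta gets 5.
- A3 → Echo plays Heavy (best of 5, -6, 8); Delta gets -9.
- A4 → Echo plays Heavy (best of 3, 3, 8); Delta gets 4.
Delta's induced payoffs are -4, 7, 5, -9, 4, so Delta commits to A1. Subgame-perfect outcome: (A1, Medium) with payoffs (7, 6).
Now find the simultaneous Nash equilibrium.
Delta's best replies: Light→A3; Medium→A3; Heavy→A2.
Echo's best replies: A0→Heavy; A1→Medium; A2→Heavy; A3→Heavy; A4→Heavy.
The unique mutual best reply is (A2, Heavy), giving (5, 7).
Echo earns 6 sequentially versus 7 at the Nash outcome: worse off.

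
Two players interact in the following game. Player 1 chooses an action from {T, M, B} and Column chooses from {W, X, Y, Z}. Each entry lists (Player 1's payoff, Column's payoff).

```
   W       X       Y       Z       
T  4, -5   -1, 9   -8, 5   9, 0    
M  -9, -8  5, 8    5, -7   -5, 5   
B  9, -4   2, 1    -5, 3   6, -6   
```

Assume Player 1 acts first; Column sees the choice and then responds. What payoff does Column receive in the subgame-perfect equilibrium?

Column best-responds to each possible Player 1 move:
- T: BR = X, leader payoff -1.
- M: BR = X, leader payoff 5.
- B: BR = Y, leader payoff -5.
Among -1, 5, -5, the best is 5 at M. Subgame-perfect outcome: (M, X) with payoffs (5, 8).

8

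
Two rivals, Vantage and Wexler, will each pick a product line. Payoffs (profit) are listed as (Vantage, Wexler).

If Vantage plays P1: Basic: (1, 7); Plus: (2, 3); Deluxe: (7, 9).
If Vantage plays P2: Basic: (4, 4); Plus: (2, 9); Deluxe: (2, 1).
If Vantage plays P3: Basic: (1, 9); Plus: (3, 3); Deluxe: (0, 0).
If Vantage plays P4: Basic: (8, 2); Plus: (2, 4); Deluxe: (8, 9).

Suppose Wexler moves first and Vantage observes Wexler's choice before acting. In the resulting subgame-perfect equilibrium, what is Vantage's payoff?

8

Vantage best-responds to each possible Wexler move:
- Basic → Vantage plays P4 (best of 1, 4, 1, 8); Wexler gets 2.
- Plus → Vantage plays P3 (best of 2, 2, 3, 2); Wexler gets 3.
- Deluxe → Vantage plays P4 (best of 7, 2, 0, 8); Wexler gets 9.
Wexler's induced payoffs are 2, 3, 9, so Wexler commits to Deluxe. Subgame-perfect outcome: (P4, Deluxe) with payoffs (8, 9).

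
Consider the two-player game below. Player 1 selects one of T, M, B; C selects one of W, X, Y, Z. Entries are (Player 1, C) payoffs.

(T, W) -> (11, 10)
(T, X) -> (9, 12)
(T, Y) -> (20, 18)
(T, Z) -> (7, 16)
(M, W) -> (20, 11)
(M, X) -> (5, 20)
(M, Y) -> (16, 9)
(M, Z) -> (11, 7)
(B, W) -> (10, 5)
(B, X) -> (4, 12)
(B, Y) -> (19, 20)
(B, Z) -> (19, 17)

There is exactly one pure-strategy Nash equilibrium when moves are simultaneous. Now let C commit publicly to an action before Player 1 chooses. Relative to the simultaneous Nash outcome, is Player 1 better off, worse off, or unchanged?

unchanged

Player 1 best-responds to each possible C move:
- W → Player 1 plays M (best of 11, 20, 10); C gets 11.
- X → Player 1 plays T (best of 9, 5, 4); C gets 12.
- Y → Player 1 plays T (best of 20, 16, 19); C gets 18.
- Z → Player 1 plays B (best of 7, 11, 19); C gets 17.
C's induced payoffs are 11, 12, 18, 17, so C commits to Y. Subgame-perfect outcome: (T, Y) with payoffs (20, 18).
For the simultaneous game, intersect best replies.
Player 1's best replies: W→M; X→T; Y→T; Z→B.
C's best replies: T→Y; M→X; B→Y.
Only (T, Y) has each player best-responding; Nash payoffs (20, 18).
Player 1 earns 20 sequentially versus 20 at the Nash outcome: unchanged.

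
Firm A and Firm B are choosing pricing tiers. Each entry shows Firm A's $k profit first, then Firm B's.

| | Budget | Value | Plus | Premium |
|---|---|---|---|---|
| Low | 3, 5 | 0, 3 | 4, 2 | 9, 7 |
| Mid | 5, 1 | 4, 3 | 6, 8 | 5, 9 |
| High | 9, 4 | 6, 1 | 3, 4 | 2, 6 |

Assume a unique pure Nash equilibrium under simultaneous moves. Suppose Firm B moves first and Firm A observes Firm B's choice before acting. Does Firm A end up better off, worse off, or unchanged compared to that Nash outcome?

worse off

Solve by backward induction (Firm B leads).
- Budget → Firm A plays High (best of 3, 5, 9); Firm B gets 4.
- Value → Firm A plays High (best of 0, 4, 6); Firm B gets 1.
- Plus → Firm A plays Mid (best of 4, 6, 3); Firm B gets 8.
- Premium → Firm A plays Low (best of 9, 5, 2); Firm B gets 7.
Among 4, 1, 8, 7, the best is 8 at Plus. Subgame-perfect outcome: (Mid, Plus) with payoffs (6, 8).
Under simultaneous play:
Firm A's best replies: Budget→High; Value→High; Plus→Mid; Premium→Low.
Firm B's best replies: Low→Premium; Mid→Premium; High→Premium.
Only (Low, Premium) has each player best-responding; Nash payoffs (9, 7).
Firm A earns 6 sequentially versus 9 at the Nash outcome: worse off.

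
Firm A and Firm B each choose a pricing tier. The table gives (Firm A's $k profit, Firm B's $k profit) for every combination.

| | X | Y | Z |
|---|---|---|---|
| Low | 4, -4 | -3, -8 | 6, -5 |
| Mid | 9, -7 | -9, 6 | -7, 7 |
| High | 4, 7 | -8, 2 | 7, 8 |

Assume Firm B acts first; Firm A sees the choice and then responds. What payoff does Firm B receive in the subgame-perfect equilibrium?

Work backward from Firm A's decision.
- X: BR = Mid, leader payoff -7.
- Y: BR = Low, leader payoff -8.
- Z: BR = High, leader payoff 8.
Among -7, -8, 8, the best is 8 at Z. Subgame-perfect outcome: (High, Z) with payoffs (7, 8).

8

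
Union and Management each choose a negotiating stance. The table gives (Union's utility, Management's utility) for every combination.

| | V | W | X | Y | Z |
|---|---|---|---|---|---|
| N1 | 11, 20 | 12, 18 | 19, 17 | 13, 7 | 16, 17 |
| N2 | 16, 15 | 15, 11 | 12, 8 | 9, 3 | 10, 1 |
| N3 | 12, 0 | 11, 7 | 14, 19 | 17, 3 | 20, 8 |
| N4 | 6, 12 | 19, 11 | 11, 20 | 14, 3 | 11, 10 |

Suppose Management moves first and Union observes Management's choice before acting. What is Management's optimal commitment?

X

Union best-responds to each possible Management move:
- V → Union plays N2 (best of 11, 16, 12, 6); Management gets 15.
- W → Union plays N4 (best of 12, 15, 11, 19); Management gets 11.
- X → Union plays N1 (best of 19, 12, 14, 11); Management gets 17.
- Y → Union plays N3 (best of 13, 9, 17, 14); Management gets 3.
- Z → Union plays N3 (best of 16, 10, 20, 11); Management gets 8.
Maximizing over 15, 11, 17, 3, 8, Management chooses X. Subgame-perfect outcome: (N1, X) with payoffs (19, 17).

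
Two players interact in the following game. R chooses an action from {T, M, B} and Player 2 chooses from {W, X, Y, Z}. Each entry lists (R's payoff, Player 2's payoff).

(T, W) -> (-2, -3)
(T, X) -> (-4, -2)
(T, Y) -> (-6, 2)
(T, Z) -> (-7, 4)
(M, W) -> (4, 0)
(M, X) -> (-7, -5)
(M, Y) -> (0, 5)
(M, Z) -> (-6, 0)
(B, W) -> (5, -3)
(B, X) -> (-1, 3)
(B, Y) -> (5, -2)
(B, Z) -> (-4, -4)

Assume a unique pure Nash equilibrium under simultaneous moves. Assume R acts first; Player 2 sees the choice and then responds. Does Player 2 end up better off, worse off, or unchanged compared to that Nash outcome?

Work backward from Player 2's decision.
- T → Player 2 plays Z (best of -3, -2, 2, 4); R gets -7.
- M → Player 2 plays Y (best of 0, -5, 5, 0); R gets 0.
- B → Player 2 plays X (best of -3, 3, -2, -4); R gets -1.
Maximizing over -7, 0, -1, R chooses M. Subgame-perfect outcome: (M, Y) with payoffs (0, 5).
Now find the simultaneous Nash equilibrium.
R's best replies: W→B; X→B; Y→B; Z→B.
Player 2's best replies: T→Z; M→Y; B→X.
The unique mutual best reply is (B, X), giving (-1, 3).
Player 2 earns 5 sequentially versus 3 at the Nash outcome: better off.

better off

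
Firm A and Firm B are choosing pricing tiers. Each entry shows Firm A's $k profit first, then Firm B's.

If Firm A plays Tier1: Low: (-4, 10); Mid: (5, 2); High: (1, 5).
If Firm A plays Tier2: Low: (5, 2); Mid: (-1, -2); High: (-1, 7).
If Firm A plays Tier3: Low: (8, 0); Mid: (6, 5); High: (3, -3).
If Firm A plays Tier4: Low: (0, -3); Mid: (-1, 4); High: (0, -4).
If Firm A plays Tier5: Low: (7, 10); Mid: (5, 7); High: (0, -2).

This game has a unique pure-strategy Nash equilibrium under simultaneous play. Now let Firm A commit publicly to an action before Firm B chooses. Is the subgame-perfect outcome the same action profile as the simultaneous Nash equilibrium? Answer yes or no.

no

Backward induction with Firm A moving first.
- Tier1: BR = Low, leader payoff -4.
- Tier2: BR = High, leader payoff -1.
- Tier3: BR = Mid, leader payoff 6.
- Tier4: BR = Mid, leader payoff -1.
- Tier5: BR = Low, leader payoff 7.
Firm A's induced payoffs are -4, -1, 6, -1, 7, so Firm A commits to Tier5. Subgame-perfect outcome: (Tier5, Low) with payoffs (7, 10).
For the simultaneous game, intersect best replies.
Firm A's best replies: Low→Tier3; Mid→Tier3; High→Tier3.
Firm B's best replies: Tier1→Low; Tier2→High; Tier3→Mid; Tier4→Mid; Tier5→Low.
The unique mutual best reply is (Tier3, Mid), giving (6, 5).
Sequential outcome (Tier5, Low) differs from the Nash profile (Tier3, Mid).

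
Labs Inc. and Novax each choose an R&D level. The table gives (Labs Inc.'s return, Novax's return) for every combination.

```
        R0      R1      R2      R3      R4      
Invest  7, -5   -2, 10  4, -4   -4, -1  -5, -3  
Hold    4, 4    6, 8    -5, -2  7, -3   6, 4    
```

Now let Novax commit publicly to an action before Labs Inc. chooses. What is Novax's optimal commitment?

R1

Labs Inc. best-responds to each possible Novax move:
- R0: Labs Inc. compares 7, 4 and picks Invest; Novax would get -5.
- R1: Labs Inc. compares -2, 6 and picks Hold; Novax would get 8.
- R2: Labs Inc. compares 4, -5 and picks Invest; Novax would get -4.
- R3: Labs Inc. compares -4, 7 and picks Hold; Novax would get -3.
- R4: Labs Inc. compares -5, 6 and picks Hold; Novax would get 4.
Novax's induced payoffs are -5, 8, -4, -3, 4, so Novax commits to R1. Subgame-perfect outcome: (Hold, R1) with payoffs (6, 8).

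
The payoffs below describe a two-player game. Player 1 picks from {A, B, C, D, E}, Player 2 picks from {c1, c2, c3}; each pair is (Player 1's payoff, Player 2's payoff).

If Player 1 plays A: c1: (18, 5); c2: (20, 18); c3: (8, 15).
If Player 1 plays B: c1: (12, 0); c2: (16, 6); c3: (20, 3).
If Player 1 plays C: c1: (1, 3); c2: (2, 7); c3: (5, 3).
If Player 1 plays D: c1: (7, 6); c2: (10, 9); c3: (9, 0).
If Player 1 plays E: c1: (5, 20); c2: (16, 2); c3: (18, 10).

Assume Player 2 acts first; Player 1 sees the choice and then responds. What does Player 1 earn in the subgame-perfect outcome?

20

Backward induction with Player 2 moving first.
- c1: Player 1 compares 18, 12, 1, 7, 5 and picks A; Player 2 would get 5.
- c2: Player 1 compares 20, 16, 2, 10, 16 and picks A; Player 2 would get 18.
- c3: Player 1 compares 8, 20, 5, 9, 18 and picks B; Player 2 would get 3.
Maximizing over 5, 18, 3, Player 2 chooses c2. Subgame-perfect outcome: (A, c2) with payoffs (20, 18).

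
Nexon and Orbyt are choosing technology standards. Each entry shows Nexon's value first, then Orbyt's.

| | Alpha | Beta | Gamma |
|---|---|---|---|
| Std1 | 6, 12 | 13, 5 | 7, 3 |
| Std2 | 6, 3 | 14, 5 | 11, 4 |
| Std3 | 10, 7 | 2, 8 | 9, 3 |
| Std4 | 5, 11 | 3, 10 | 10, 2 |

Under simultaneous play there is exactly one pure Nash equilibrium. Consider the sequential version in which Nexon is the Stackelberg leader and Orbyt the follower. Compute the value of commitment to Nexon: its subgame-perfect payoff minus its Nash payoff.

0

Solve by backward induction (Nexon leads).
- Std1 → Orbyt plays Alpha (best of 12, 5, 3); Nexon gets 6.
- Std2 → Orbyt plays Beta (best of 3, 5, 4); Nexon gets 14.
- Std3 → Orbyt plays Beta (best of 7, 8, 3); Nexon gets 2.
- Std4 → Orbyt plays Alpha (best of 11, 10, 2); Nexon gets 5.
Maximizing over 6, 14, 2, 5, Nexon chooses Std2. Subgame-perfect outcome: (Std2, Beta) with payoffs (14, 5).
Under simultaneous play:
Nexon's best replies: Alpha→Std3; Beta→Std2; Gamma→Std2.
Orbyt's best replies: Std1→Alpha; Std2→Beta; Std3→Beta; Std4→Alpha.
Only (Std2, Beta) has each player best-responding; Nash payoffs (14, 5).
Nexon's commitment gain: 14 − 14 = 0.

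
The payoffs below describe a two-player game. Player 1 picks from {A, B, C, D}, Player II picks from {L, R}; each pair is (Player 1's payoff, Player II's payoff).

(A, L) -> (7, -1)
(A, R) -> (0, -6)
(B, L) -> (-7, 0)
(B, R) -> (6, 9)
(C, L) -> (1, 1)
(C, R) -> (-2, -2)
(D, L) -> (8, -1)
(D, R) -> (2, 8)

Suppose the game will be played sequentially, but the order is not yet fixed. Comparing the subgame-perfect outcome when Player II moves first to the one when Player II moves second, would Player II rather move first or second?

If Player 1 leads: Player II's best replies are A→L, B→R, C→L, D→R; Player 1's induced payoffs 7, 6, 1, 2; outcome (A, L), payoffs (7, -1).
If Player II leads: Player 1's best replies are L→D, R→B; Player II's induced payoffs -1, 9; outcome (B, R), payoffs (6, 9).
Player II gets 9 moving first and -1 moving second, so Player II prefers to move first.

first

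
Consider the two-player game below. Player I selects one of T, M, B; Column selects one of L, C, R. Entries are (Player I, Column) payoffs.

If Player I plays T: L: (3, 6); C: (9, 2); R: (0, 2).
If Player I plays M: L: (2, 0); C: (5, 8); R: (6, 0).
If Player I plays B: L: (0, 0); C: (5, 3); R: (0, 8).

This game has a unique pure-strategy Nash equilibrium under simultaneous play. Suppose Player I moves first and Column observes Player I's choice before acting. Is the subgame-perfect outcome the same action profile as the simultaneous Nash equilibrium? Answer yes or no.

Column best-responds to each possible Player I move:
- T → Column plays L (best of 6, 2, 2); Player I gets 3.
- M → Column plays C (best of 0, 8, 0); Player I gets 5.
- B → Column plays R (best of 0, 3, 8); Player I gets 0.
Player I's induced payoffs are 3, 5, 0, so Player I commits to M. Subgame-perfect outcome: (M, C) with payoffs (5, 8).
Now find the simultaneous Nash equilibrium.
Player I's best replies: L→T; C→T; R→M.
Column's best replies: T→L; M→C; B→R.
Only (T, L) has each player best-responding; Nash payoffs (3, 6).
Sequential outcome (M, C) differs from the Nash profile (T, L).

no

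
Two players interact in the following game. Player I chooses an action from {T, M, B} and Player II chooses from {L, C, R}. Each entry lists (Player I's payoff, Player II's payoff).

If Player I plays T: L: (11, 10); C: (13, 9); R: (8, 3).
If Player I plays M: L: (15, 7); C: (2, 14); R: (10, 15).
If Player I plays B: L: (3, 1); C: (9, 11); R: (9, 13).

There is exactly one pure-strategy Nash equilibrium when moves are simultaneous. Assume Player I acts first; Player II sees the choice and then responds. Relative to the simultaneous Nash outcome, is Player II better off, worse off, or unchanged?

Player II best-responds to each possible Player I move:
- T: Player II compares 10, 9, 3 and picks L; Player I would get 11.
- M: Player II compares 7, 14, 15 and picks R; Player I would get 10.
- B: Player II compares 1, 11, 13 and picks R; Player I would get 9.
Maximizing over 11, 10, 9, Player I chooses T. Subgame-perfect outcome: (T, L) with payoffs (11, 10).
Now find the simultaneous Nash equilibrium.
Player I's best replies: L→M; C→T; R→M.
Player II's best replies: T→L; M→R; B→R.
Only (M, R) has each player best-responding; Nash payoffs (10, 15).
Player II earns 10 sequentially versus 15 at the Nash outcome: worse off.

worse off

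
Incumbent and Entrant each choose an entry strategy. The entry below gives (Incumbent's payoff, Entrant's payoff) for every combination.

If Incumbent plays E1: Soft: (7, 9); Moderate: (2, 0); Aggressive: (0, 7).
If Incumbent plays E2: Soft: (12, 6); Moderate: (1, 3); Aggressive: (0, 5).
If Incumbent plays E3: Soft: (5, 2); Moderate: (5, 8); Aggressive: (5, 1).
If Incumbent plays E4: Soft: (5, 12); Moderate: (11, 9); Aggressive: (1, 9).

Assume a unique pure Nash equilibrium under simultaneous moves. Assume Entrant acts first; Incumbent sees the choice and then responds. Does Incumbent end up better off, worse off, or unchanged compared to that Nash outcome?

worse off

Incumbent best-responds to each possible Entrant move:
- Soft: BR = E2, leader payoff 6.
- Moderate: BR = E4, leader payoff 9.
- Aggressive: BR = E3, leader payoff 1.
Maximizing over 6, 9, 1, Entrant chooses Moderate. Subgame-perfect outcome: (E4, Moderate) with payoffs (11, 9).
Under simultaneous play:
Incumbent's best replies: Soft→E2; Moderate→E4; Aggressive→E3.
Entrant's best replies: E1→Soft; E2→Soft; E3→Moderate; E4→Soft.
The unique mutual best reply is (E2, Soft), giving (12, 6).
Incumbent earns 11 sequentially versus 12 at the Nash outcome: worse off.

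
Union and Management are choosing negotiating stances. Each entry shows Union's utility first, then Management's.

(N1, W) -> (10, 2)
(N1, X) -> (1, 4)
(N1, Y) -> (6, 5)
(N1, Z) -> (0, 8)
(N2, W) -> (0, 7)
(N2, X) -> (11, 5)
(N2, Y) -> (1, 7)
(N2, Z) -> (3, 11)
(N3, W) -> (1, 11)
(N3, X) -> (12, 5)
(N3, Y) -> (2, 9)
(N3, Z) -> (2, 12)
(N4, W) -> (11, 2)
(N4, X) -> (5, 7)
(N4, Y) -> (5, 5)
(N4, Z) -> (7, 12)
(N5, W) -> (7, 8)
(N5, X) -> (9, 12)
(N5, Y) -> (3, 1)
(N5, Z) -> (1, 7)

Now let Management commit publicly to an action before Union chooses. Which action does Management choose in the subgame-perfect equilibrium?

Union best-responds to each possible Management move:
- W: BR = N4, leader payoff 2.
- X: BR = N3, leader payoff 5.
- Y: BR = N1, leader payoff 5.
- Z: BR = N4, leader payoff 12.
Management's induced payoffs are 2, 5, 5, 12, so Management commits to Z. Subgame-perfect outcome: (N4, Z) with payoffs (7, 12).

Z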